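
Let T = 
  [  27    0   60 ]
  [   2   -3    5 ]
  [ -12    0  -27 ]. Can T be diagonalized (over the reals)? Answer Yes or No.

Characteristic polynomial: p(μ) = μ^3 + 3μ^2 - 9μ - 27 = (μ - 3)(μ + 3)^2.
μ = -3 has algebraic multiplicity 2; rank(T + 3I) = 2, so geometric multiplicity = 1.
Geometric multiplicity < algebraic multiplicity, so T is not diagonalizable.

No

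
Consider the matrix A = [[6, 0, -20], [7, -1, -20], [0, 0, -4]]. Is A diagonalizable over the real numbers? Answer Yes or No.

Characteristic polynomial: p(λ) = λ^3 - λ^2 - 26λ - 24 = (λ - 6)(λ + 1)(λ + 4).
All 3 eigenvalues are distinct, so A is diagonalizable.

Yes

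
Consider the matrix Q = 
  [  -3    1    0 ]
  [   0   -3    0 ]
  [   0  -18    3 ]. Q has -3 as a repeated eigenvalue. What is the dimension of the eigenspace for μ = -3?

1

Q + 3I = [[0, 1, 0], [0, 0, 0], [0, -18, 6]].
This matrix has rank 2, so its null space has dimension 3 − 2 = 1.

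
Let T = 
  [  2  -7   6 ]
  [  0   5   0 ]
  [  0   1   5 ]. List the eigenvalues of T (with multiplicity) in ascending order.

2, 5, 5

Characteristic polynomial: p(λ) = λ^3 - 12λ^2 + 45λ - 50 = (λ - 5)^2(λ - 2).
Roots (with multiplicity): 2, 5, 5.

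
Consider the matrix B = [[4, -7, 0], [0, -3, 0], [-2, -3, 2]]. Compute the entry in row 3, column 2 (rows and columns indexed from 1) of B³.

Characteristic polynomial: μ^3 - 3μ^2 - 10μ + 24 = (μ - 4)(μ - 2)(μ + 3), so the eigenvalues are -3, 2, 4.
μ=-3: eigenvector (1, 1, 1).
μ=4: eigenvector (1, 0, -1).
μ=2: eigenvector (0, 0, 1).
P = [[1, 1, 0], [1, 0, 0], [1, -1, 1]], D = diag(-3, 4, 2), P⁻¹ = [[0, 1, 0], [1, -1, 0], [1, -2, 1]].
B³ = P·diag(-27, 64, 8)·P⁻¹ = [[64, -91, 0], [0, -27, 0], [-56, 21, 8]].
The requested entry is 21.

21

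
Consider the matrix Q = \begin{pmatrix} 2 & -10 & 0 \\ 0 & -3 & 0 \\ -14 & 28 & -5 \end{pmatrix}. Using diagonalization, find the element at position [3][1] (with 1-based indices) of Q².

Characteristic polynomial: λ^3 + 6λ^2 - λ - 30 = (λ - 2)(λ + 3)(λ + 5), so the eigenvalues are -5, -3, 2.
λ=2: eigenvector (1, 0, -2).
λ=-3: eigenvector (2, 1, 0).
λ=-5: eigenvector (0, 0, 1).
P = [[1, 2, 0], [0, 1, 0], [-2, 0, 1]], D = diag(2, -3, -5), P⁻¹ = [[1, -2, 0], [0, 1, 0], [2, -4, 1]].
Q² = P·diag(4, 9, 25)·P⁻¹ = [[4, 10, 0], [0, 9, 0], [42, -84, 25]].
The requested entry is 42.

42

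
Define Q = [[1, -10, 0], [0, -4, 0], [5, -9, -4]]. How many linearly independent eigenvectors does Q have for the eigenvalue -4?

Q + 4I = [[5, -10, 0], [0, 0, 0], [5, -9, 0]].
This matrix has rank 2, so its null space has dimension 3 − 2 = 1.

1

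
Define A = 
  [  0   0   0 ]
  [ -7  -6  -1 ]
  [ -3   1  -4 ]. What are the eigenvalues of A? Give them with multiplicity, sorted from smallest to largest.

-5, -5, 0

Characteristic polynomial: p(r) = r^3 + 10r^2 + 25r = r(r + 5)^2.
Roots (with multiplicity): -5, -5, 0.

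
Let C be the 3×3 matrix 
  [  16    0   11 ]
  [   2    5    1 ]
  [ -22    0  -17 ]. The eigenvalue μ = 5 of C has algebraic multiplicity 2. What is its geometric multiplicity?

1

C − 5I = [[11, 0, 11], [2, 0, 1], [-22, 0, -22]].
This matrix has rank 2, so its null space has dimension 3 − 2 = 1.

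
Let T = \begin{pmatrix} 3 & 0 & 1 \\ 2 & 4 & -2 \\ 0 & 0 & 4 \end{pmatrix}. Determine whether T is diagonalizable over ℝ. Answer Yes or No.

Yes

Characteristic polynomial: p(r) = r^3 - 11r^2 + 40r - 48 = (r - 4)^2(r - 3).
r = 4 has algebraic multiplicity 2; rank(T − 4I) = 1, so geometric multiplicity = 2.
Every eigenvalue has geometric = algebraic multiplicity, so T is diagonalizable.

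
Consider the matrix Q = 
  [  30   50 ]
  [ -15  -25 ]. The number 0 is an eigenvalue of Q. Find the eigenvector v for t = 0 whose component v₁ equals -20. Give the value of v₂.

12

Q = [[30, 50], [-15, -25]].
Solving (Q)v = 0 gives the eigenspace spanned by (-20, 12).
With v₁ = -20, v = (-20, 12), so v₂ = 12.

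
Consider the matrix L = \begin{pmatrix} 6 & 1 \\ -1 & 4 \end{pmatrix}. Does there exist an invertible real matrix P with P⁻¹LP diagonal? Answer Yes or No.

No

Characteristic polynomial: p(λ) = λ^2 - 10λ + 25 = (λ - 5)^2.
λ = 5 has algebraic multiplicity 2; rank(L − 5I) = 1, so geometric multiplicity = 1.
Geometric multiplicity < algebraic multiplicity, so L is not diagonalizable.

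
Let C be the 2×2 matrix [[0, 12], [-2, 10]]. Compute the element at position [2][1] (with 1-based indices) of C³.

Characteristic polynomial: μ^2 - 10μ + 24 = (μ - 6)(μ - 4), so the eigenvalues are 4, 6.
μ=6: eigenvector (2, 1).
μ=4: eigenvector (3, 1).
P = [[2, 3], [1, 1]], D = diag(6, 4), P⁻¹ = [[-1, 3], [1, -2]].
C³ = P·diag(216, 64)·P⁻¹ = [[-240, 912], [-152, 520]].
The requested entry is -152.

-152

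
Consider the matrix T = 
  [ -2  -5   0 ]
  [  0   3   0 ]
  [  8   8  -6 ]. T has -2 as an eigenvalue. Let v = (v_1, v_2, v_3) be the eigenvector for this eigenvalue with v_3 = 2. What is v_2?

T + 2I = [[0, -5, 0], [0, 5, 0], [8, 8, -4]].
Solving (T + 2I)v = 0 gives the eigenspace spanned by (1, 0, 2).
With v_3 = 2, v = (1, 0, 2), so v_2 = 0.

0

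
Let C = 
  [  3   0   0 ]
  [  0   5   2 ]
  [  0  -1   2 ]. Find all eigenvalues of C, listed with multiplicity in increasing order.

Characteristic polynomial: p(μ) = μ^3 - 10μ^2 + 33μ - 36 = (μ - 4)(μ - 3)^2.
Roots (with multiplicity): 3, 3, 4.

3, 3, 4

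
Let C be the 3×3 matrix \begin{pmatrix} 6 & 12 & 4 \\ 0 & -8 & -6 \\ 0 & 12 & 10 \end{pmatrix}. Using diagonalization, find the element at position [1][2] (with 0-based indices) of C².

-12

Characteristic polynomial: μ^3 - 8μ^2 + 4μ + 48 = (μ - 6)(μ - 4)(μ + 2), so the eigenvalues are -2, 4, 6.
μ=6: eigenvector (1, 0, 0).
μ=-2: eigenvector (-1, 1, -1).
μ=4: eigenvector (2, -1, 2).
P = [[1, -1, 2], [0, 1, -1], [0, -1, 2]], D = diag(6, -2, 4), P⁻¹ = [[1, 0, -1], [0, 2, 1], [0, 1, 1]].
C² = P·diag(36, 4, 16)·P⁻¹ = [[36, 24, -8], [0, -8, -12], [0, 24, 28]].
The requested entry is -12.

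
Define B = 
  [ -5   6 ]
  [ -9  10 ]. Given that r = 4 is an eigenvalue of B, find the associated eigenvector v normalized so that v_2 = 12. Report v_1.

B − 4I = [[-9, 6], [-9, 6]].
Solving (B − 4I)v = 0 gives the eigenspace spanned by (8, 12).
With v_2 = 12, v = (8, 12), so v_1 = 8.

8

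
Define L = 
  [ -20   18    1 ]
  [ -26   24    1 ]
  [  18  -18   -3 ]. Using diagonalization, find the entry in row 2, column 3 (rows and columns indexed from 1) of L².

Characteristic polynomial: λ^3 - λ^2 - 24λ - 36 = (λ - 6)(λ + 2)(λ + 3), so the eigenvalues are -3, -2, 6.
λ=6: eigenvector (2, 3, -2).
λ=-2: eigenvector (1, 1, 0).
λ=-3: eigenvector (-1, -1, 1).
P = [[2, 1, -1], [3, 1, -1], [-2, 0, 1]], D = diag(6, -2, -3), P⁻¹ = [[-1, 1, 0], [1, 0, 1], [-2, 2, 1]].
L² = P·diag(36, 4, 9)·P⁻¹ = [[-50, 54, -5], [-86, 90, -5], [54, -54, 9]].
The requested entry is -5.

-5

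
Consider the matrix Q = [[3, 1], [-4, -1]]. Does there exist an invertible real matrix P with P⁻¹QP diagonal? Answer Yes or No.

Characteristic polynomial: p(s) = s^2 - 2s + 1 = (s - 1)^2.
s = 1 has algebraic multiplicity 2; rank(Q − 1I) = 1, so geometric multiplicity = 1.
Geometric multiplicity < algebraic multiplicity, so Q is not diagonalizable.

No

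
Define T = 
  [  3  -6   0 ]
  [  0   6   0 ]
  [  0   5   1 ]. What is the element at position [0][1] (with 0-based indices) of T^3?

-378

Characteristic polynomial: λ^3 - 10λ^2 + 27λ - 18 = (λ - 6)(λ - 3)(λ - 1), so the eigenvalues are 1, 3, 6.
λ=3: eigenvector (1, 0, 0).
λ=1: eigenvector (0, 0, 1).
λ=6: eigenvector (-2, 1, 1).
P = [[1, 0, -2], [0, 0, 1], [0, 1, 1]], D = diag(3, 1, 6), P⁻¹ = [[1, 2, 0], [0, -1, 1], [0, 1, 0]].
T³ = P·diag(27, 1, 216)·P⁻¹ = [[27, -378, 0], [0, 216, 0], [0, 215, 1]].
The requested entry is -378.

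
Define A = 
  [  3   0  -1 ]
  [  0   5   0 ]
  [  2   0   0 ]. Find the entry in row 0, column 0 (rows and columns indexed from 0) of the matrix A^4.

Characteristic polynomial: t^3 - 8t^2 + 17t - 10 = (t - 5)(t - 2)(t - 1), so the eigenvalues are 1, 2, 5.
t=1: eigenvector (-1, 0, -2).
t=5: eigenvector (0, 1, 0).
t=2: eigenvector (1, 0, 1).
P = [[-1, 0, 1], [0, 1, 0], [-2, 0, 1]], D = diag(1, 5, 2), P⁻¹ = [[1, 0, -1], [0, 1, 0], [2, 0, -1]].
A⁴ = P·diag(1, 625, 16)·P⁻¹ = [[31, 0, -15], [0, 625, 0], [30, 0, -14]].
The requested entry is 31.

31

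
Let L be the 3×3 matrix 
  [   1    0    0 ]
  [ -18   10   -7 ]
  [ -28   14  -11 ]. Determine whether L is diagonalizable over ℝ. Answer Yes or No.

Characteristic polynomial: p(s) = s^3 - 13s + 12 = (s - 3)(s - 1)(s + 4).
All 3 eigenvalues are distinct, so L is diagonalizable.

Yes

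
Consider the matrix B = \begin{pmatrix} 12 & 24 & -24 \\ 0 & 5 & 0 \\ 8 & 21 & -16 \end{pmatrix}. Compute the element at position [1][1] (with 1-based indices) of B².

-48

Characteristic polynomial: r^3 - r^2 - 20r = r(r - 5)(r + 4), so the eigenvalues are -4, 0, 5.
r=-4: eigenvector (-3, 0, -2).
r=5: eigenvector (0, 1, 1).
r=0: eigenvector (2, 0, 1).
P = [[-3, 0, 2], [0, 1, 0], [-2, 1, 1]], D = diag(-4, 5, 0), P⁻¹ = [[1, 2, -2], [0, 1, 0], [2, 3, -3]].
B² = P·diag(16, 25, 0)·P⁻¹ = [[-48, -96, 96], [0, 25, 0], [-32, -39, 64]].
The requested entry is -48.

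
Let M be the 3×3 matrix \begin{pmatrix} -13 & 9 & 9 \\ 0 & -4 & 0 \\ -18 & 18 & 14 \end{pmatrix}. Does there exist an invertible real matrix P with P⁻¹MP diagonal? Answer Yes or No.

Yes

Characteristic polynomial: p(s) = s^3 + 3s^2 - 24s - 80 = (s - 5)(s + 4)^2.
s = -4 has algebraic multiplicity 2; rank(M + 4I) = 1, so geometric multiplicity = 2.
Every eigenvalue has geometric = algebraic multiplicity, so M is diagonalizable.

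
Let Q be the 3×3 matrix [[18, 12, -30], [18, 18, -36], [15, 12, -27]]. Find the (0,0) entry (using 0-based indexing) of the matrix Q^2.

90

Characteristic polynomial: r^3 - 9r^2 + 18r = r(r - 6)(r - 3), so the eigenvalues are 0, 3, 6.
r=0: eigenvector (-1, -1, -1).
r=6: eigenvector (2, 3, 2).
r=3: eigenvector (2, 0, 1).
P = [[-1, 2, 2], [-1, 3, 0], [-1, 2, 1]], D = diag(0, 6, 3), P⁻¹ = [[3, 2, -6], [1, 1, -2], [1, 0, -1]].
Q² = P·diag(0, 36, 9)·P⁻¹ = [[90, 72, -162], [108, 108, -216], [81, 72, -153]].
The requested entry is 90.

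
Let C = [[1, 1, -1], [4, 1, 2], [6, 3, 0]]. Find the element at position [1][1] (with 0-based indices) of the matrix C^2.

11

Characteristic polynomial: μ^3 - 2μ^2 - 3μ = μ(μ - 3)(μ + 1), so the eigenvalues are -1, 0, 3.
μ=-1: eigenvector (1, -2, 0).
μ=3: eigenvector (0, 1, 1).
μ=0: eigenvector (-1, 2, 1).
P = [[1, 0, -1], [-2, 1, 2], [0, 1, 1]], D = diag(-1, 3, 0), P⁻¹ = [[-1, -1, 1], [2, 1, 0], [-2, -1, 1]].
C² = P·diag(1, 9, 0)·P⁻¹ = [[-1, -1, 1], [20, 11, -2], [18, 9, 0]].
The requested entry is 11.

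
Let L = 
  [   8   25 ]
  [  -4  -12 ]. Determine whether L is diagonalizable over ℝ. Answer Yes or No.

Characteristic polynomial: p(r) = r^2 + 4r + 4 = (r + 2)^2.
r = -2 has algebraic multiplicity 2; rank(L + 2I) = 1, so geometric multiplicity = 1.
Geometric multiplicity < algebraic multiplicity, so L is not diagonalizable.

No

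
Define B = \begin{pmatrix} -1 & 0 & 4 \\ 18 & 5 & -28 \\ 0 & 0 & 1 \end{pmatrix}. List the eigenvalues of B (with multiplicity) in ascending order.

Characteristic polynomial: p(t) = t^3 - 5t^2 - t + 5 = (t - 5)(t - 1)(t + 1).
Roots (with multiplicity): -1, 1, 5.

-1, 1, 5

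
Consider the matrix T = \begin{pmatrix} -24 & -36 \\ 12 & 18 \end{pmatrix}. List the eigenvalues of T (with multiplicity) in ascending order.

-6, 0

Characteristic polynomial: p(s) = s^2 + 6s = s(s + 6).
Roots (with multiplicity): -6, 0.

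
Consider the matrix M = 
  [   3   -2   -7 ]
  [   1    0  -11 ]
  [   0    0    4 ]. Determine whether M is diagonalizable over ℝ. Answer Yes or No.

Characteristic polynomial: p(μ) = μ^3 - 7μ^2 + 14μ - 8 = (μ - 4)(μ - 2)(μ - 1).
All 3 eigenvalues are distinct, so M is diagonalizable.

Yes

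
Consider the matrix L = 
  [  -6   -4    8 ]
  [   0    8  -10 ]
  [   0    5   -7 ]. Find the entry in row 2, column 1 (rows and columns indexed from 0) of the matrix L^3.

Characteristic polynomial: t^3 + 5t^2 - 12t - 36 = (t - 3)(t + 2)(t + 6), so the eigenvalues are -6, -2, 3.
t=-6: eigenvector (1, 0, 0).
t=3: eigenvector (0, -2, -1).
t=-2: eigenvector (1, 1, 1).
P = [[1, 0, 1], [0, -2, 1], [0, -1, 1]], D = diag(-6, 3, -2), P⁻¹ = [[1, 1, -2], [0, -1, 1], [0, -1, 2]].
L³ = P·diag(-216, 27, -8)·P⁻¹ = [[-216, -208, 416], [0, 62, -70], [0, 35, -43]].
The requested entry is 35.

35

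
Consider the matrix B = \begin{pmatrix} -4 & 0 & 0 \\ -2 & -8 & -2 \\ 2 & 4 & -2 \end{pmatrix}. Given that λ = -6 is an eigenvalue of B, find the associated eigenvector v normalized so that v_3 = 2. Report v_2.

-2

B + 6I = [[2, 0, 0], [-2, -2, -2], [2, 4, 4]].
Solving (B + 6I)v = 0 gives the eigenspace spanned by (0, -2, 2).
With v_3 = 2, v = (0, -2, 2), so v_2 = -2.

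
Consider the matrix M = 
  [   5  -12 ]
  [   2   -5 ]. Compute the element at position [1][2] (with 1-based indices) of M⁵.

-12

Characteristic polynomial: μ^2 - 1 = (μ - 1)(μ + 1), so the eigenvalues are -1, 1.
μ=1: eigenvector (3, 1).
μ=-1: eigenvector (-2, -1).
P = [[3, -2], [1, -1]], D = diag(1, -1), P⁻¹ = [[1, -2], [1, -3]].
M⁵ = P·diag(1, -1)·P⁻¹ = [[5, -12], [2, -5]].
The requested entry is -12.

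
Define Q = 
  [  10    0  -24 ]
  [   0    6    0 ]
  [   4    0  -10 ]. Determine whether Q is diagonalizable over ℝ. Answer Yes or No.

Yes

Characteristic polynomial: p(t) = t^3 - 6t^2 - 4t + 24 = (t - 6)(t - 2)(t + 2).
All 3 eigenvalues are distinct, so Q is diagonalizable.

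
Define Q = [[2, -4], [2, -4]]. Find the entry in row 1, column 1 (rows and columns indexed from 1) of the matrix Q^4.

-16

Characteristic polynomial: t^2 + 2t = t(t + 2), so the eigenvalues are -2, 0.
t=-2: eigenvector (-1, -1).
t=0: eigenvector (2, 1).
P = [[-1, 2], [-1, 1]], D = diag(-2, 0), P⁻¹ = [[1, -2], [1, -1]].
Q⁴ = P·diag(16, 0)·P⁻¹ = [[-16, 32], [-16, 32]].
The requested entry is -16.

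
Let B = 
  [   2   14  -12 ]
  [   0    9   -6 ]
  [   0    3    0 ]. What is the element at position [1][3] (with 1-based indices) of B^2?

Characteristic polynomial: μ^3 - 11μ^2 + 36μ - 36 = (μ - 6)(μ - 3)(μ - 2), so the eigenvalues are 2, 3, 6.
μ=2: eigenvector (1, 0, 0).
μ=6: eigenvector (4, 2, 1).
μ=3: eigenvector (2, 1, 1).
P = [[1, 4, 2], [0, 2, 1], [0, 1, 1]], D = diag(2, 6, 3), P⁻¹ = [[1, -2, 0], [0, 1, -1], [0, -1, 2]].
B² = P·diag(4, 36, 9)·P⁻¹ = [[4, 118, -108], [0, 63, -54], [0, 27, -18]].
The requested entry is -108.

-108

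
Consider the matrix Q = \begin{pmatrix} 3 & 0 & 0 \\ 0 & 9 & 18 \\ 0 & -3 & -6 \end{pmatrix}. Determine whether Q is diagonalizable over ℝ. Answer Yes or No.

Yes

Characteristic polynomial: p(t) = t^3 - 6t^2 + 9t = t(t - 3)^2.
t = 3 has algebraic multiplicity 2; rank(Q − 3I) = 1, so geometric multiplicity = 2.
Every eigenvalue has geometric = algebraic multiplicity, so Q is diagonalizable.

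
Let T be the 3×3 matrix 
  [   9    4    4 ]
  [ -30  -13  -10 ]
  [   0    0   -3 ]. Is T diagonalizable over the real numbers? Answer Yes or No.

Yes

Characteristic polynomial: p(μ) = μ^3 + 7μ^2 + 15μ + 9 = (μ + 1)(μ + 3)^2.
μ = -3 has algebraic multiplicity 2; rank(T + 3I) = 1, so geometric multiplicity = 2.
Every eigenvalue has geometric = algebraic multiplicity, so T is diagonalizable.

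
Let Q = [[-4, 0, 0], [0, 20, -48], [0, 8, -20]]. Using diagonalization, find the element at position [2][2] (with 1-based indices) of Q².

16

Characteristic polynomial: r^3 + 4r^2 - 16r - 64 = (r - 4)(r + 4)^2, so the eigenvalues are -4, -4, 4.
r=-4: eigenvector (1, 0, 0).
r=-4: eigenvector (0, 2, 1).
r=4: eigenvector (0, -3, -1).
P = [[1, 0, 0], [0, 2, -3], [0, 1, -1]], D = diag(-4, -4, 4), P⁻¹ = [[1, 0, 0], [0, -1, 3], [0, -1, 2]].
Q² = P·diag(16, 16, 16)·P⁻¹ = [[16, 0, 0], [0, 16, 0], [0, 0, 16]].
The requested entry is 16.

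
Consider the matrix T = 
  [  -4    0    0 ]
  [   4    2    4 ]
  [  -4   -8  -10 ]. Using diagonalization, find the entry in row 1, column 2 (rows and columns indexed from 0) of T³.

208

Characteristic polynomial: s^3 + 12s^2 + 44s + 48 = (s + 2)(s + 4)(s + 6), so the eigenvalues are -6, -4, -2.
s=-4: eigenvector (1, -2, 2).
s=-2: eigenvector (0, -1, 1).
s=-6: eigenvector (0, -1, 2).
P = [[1, 0, 0], [-2, -1, -1], [2, 1, 2]], D = diag(-4, -2, -6), P⁻¹ = [[1, 0, 0], [-2, -2, -1], [0, 1, 1]].
T³ = P·diag(-64, -8, -216)·P⁻¹ = [[-64, 0, 0], [112, 200, 208], [-112, -416, -424]].
The requested entry is 208.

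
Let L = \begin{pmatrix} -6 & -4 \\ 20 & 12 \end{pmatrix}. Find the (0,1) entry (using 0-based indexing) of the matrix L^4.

-480

Characteristic polynomial: μ^2 - 6μ + 8 = (μ - 4)(μ - 2), so the eigenvalues are 2, 4.
μ=4: eigenvector (-2, 5).
μ=2: eigenvector (1, -2).
P = [[-2, 1], [5, -2]], D = diag(4, 2), P⁻¹ = [[2, 1], [5, 2]].
L⁴ = P·diag(256, 16)·P⁻¹ = [[-944, -480], [2400, 1216]].
The requested entry is -480.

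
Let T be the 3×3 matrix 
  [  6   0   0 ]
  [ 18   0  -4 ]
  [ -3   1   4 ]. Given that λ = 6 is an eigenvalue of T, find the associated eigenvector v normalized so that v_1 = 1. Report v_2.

3

T − 6I = [[0, 0, 0], [18, -6, -4], [-3, 1, -2]].
Solving (T − 6I)v = 0 gives the eigenspace spanned by (1, 3, 0).
With v_1 = 1, v = (1, 3, 0), so v_2 = 3.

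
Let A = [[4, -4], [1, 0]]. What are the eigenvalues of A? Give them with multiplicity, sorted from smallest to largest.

2, 2

Characteristic polynomial: p(t) = t^2 - 4t + 4 = (t - 2)^2.
Roots (with multiplicity): 2, 2.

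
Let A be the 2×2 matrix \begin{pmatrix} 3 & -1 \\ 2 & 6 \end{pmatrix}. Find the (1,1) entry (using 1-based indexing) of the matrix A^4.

-113

Characteristic polynomial: μ^2 - 9μ + 20 = (μ - 5)(μ - 4), so the eigenvalues are 4, 5.
μ=4: eigenvector (1, -1).
μ=5: eigenvector (1, -2).
P = [[1, 1], [-1, -2]], D = diag(4, 5), P⁻¹ = [[2, 1], [-1, -1]].
A⁴ = P·diag(256, 625)·P⁻¹ = [[-113, -369], [738, 994]].
The requested entry is -113.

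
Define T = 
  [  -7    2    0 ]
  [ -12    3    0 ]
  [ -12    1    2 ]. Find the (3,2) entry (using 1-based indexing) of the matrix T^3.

43

Characteristic polynomial: λ^3 + 2λ^2 - 5λ - 6 = (λ - 2)(λ + 1)(λ + 3), so the eigenvalues are -3, -1, 2.
λ=-1: eigenvector (1, 3, 3).
λ=-3: eigenvector (-1, -2, -2).
λ=2: eigenvector (0, 0, 1).
P = [[1, -1, 0], [3, -2, 0], [3, -2, 1]], D = diag(-1, -3, 2), P⁻¹ = [[-2, 1, 0], [-3, 1, 0], [0, -1, 1]].
T³ = P·diag(-1, -27, 8)·P⁻¹ = [[-79, 26, 0], [-156, 51, 0], [-156, 43, 8]].
The requested entry is 43.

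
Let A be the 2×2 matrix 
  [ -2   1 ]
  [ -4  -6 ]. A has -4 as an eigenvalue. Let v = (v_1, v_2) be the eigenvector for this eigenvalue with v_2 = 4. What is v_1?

A + 4I = [[2, 1], [-4, -2]].
Solving (A + 4I)v = 0 gives the eigenspace spanned by (-2, 4).
With v_2 = 4, v = (-2, 4), so v_1 = -2.

-2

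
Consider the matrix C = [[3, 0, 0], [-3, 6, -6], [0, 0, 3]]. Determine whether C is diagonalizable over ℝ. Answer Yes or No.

Characteristic polynomial: p(s) = s^3 - 12s^2 + 45s - 54 = (s - 6)(s - 3)^2.
s = 3 has algebraic multiplicity 2; rank(C − 3I) = 1, so geometric multiplicity = 2.
Every eigenvalue has geometric = algebraic multiplicity, so C is diagonalizable.

Yes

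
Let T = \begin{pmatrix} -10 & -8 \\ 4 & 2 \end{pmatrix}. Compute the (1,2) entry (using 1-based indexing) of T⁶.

93184

Characteristic polynomial: s^2 + 8s + 12 = (s + 2)(s + 6), so the eigenvalues are -6, -2.
s=-6: eigenvector (2, -1).
s=-2: eigenvector (-1, 1).
P = [[2, -1], [-1, 1]], D = diag(-6, -2), P⁻¹ = [[1, 1], [1, 2]].
T⁶ = P·diag(46656, 64)·P⁻¹ = [[93248, 93184], [-46592, -46528]].
The requested entry is 93184.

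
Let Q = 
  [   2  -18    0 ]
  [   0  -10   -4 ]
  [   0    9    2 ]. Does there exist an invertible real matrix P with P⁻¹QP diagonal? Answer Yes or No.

Characteristic polynomial: p(λ) = λ^3 + 6λ^2 - 32 = (λ - 2)(λ + 4)^2.
λ = -4 has algebraic multiplicity 2; rank(Q + 4I) = 2, so geometric multiplicity = 1.
Geometric multiplicity < algebraic multiplicity, so Q is not diagonalizable.

No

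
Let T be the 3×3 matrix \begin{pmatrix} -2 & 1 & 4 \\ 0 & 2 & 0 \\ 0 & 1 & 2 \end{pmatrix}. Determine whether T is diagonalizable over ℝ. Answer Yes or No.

Characteristic polynomial: p(s) = s^3 - 2s^2 - 4s + 8 = (s - 2)^2(s + 2).
s = 2 has algebraic multiplicity 2; rank(T − 2I) = 2, so geometric multiplicity = 1.
Geometric multiplicity < algebraic multiplicity, so T is not diagonalizable.

No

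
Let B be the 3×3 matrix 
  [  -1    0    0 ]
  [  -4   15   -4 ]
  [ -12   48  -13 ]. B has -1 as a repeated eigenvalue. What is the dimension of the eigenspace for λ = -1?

2

B + 1I = [[0, 0, 0], [-4, 16, -4], [-12, 48, -12]].
This matrix has rank 1, so its null space has dimension 3 − 1 = 2.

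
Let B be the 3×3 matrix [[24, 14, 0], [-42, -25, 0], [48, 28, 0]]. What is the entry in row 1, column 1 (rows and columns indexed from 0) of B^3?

Characteristic polynomial: μ^3 + μ^2 - 12μ = μ(μ - 3)(μ + 4), so the eigenvalues are -4, 0, 3.
μ=-4: eigenvector (1, -2, 2).
μ=3: eigenvector (2, -3, 4).
μ=0: eigenvector (0, 0, 1).
P = [[1, 2, 0], [-2, -3, 0], [2, 4, 1]], D = diag(-4, 3, 0), P⁻¹ = [[-3, -2, 0], [2, 1, 0], [-2, 0, 1]].
B³ = P·diag(-64, 27, 0)·P⁻¹ = [[300, 182, 0], [-546, -337, 0], [600, 364, 0]].
The requested entry is -337.

-337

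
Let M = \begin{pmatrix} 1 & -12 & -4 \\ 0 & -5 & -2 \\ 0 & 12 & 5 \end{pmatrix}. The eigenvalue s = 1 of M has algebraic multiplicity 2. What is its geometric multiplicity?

M − 1I = [[0, -12, -4], [0, -6, -2], [0, 12, 4]].
This matrix has rank 1, so its null space has dimension 3 − 1 = 2.

2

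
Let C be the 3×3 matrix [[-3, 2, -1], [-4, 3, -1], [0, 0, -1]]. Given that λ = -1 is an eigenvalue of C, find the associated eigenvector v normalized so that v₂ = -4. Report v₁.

-4

C + 1I = [[-2, 2, -1], [-4, 4, -1], [0, 0, 0]].
Solving (C + 1I)v = 0 gives the eigenspace spanned by (-4, -4, 0).
With v₂ = -4, v = (-4, -4, 0), so v₁ = -4.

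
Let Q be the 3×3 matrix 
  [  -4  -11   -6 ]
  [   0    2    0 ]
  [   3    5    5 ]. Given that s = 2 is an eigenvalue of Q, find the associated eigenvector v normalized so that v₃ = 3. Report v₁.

Q − 2I = [[-6, -11, -6], [0, 0, 0], [3, 5, 3]].
Solving (Q − 2I)v = 0 gives the eigenspace spanned by (-3, 0, 3).
With v₃ = 3, v = (-3, 0, 3), so v₁ = -3.

-3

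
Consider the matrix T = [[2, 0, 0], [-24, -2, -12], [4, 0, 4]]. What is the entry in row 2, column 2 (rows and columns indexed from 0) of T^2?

Characteristic polynomial: s^3 - 4s^2 - 4s + 16 = (s - 4)(s - 2)(s + 2), so the eigenvalues are -2, 2, 4.
s=2: eigenvector (1, 0, -2).
s=-2: eigenvector (0, 1, 0).
s=4: eigenvector (0, -2, 1).
P = [[1, 0, 0], [0, 1, -2], [-2, 0, 1]], D = diag(2, -2, 4), P⁻¹ = [[1, 0, 0], [4, 1, 2], [2, 0, 1]].
T² = P·diag(4, 4, 16)·P⁻¹ = [[4, 0, 0], [-48, 4, -24], [24, 0, 16]].
The requested entry is 16.

16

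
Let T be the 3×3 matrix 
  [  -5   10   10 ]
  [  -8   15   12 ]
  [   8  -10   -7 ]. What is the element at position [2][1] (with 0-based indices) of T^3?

-250

Characteristic polynomial: s^3 - 3s^2 - 25s + 75 = (s - 5)(s - 3)(s + 5), so the eigenvalues are -5, 3, 5.
s=-5: eigenvector (1, 1, -1).
s=5: eigenvector (1, 2, -1).
s=3: eigenvector (0, -1, 1).
P = [[1, 1, 0], [1, 2, -1], [-1, -1, 1]], D = diag(-5, 5, 3), P⁻¹ = [[1, -1, -1], [0, 1, 1], [1, 0, 1]].
T³ = P·diag(-125, 125, 27)·P⁻¹ = [[-125, 250, 250], [-152, 375, 348], [152, -250, -223]].
The requested entry is -250.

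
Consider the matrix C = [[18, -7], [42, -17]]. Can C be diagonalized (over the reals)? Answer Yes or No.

Yes

Characteristic polynomial: p(r) = r^2 - r - 12 = (r - 4)(r + 3).
All 2 eigenvalues are distinct, so C is diagonalizable.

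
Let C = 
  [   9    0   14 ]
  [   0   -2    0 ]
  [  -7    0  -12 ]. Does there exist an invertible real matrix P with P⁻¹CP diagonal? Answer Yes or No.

Characteristic polynomial: p(λ) = λ^3 + 5λ^2 - 4λ - 20 = (λ - 2)(λ + 2)(λ + 5).
All 3 eigenvalues are distinct, so C is diagonalizable.

Yes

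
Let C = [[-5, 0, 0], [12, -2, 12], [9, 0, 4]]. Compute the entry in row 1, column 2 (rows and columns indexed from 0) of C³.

144

Characteristic polynomial: s^3 + 3s^2 - 18s - 40 = (s - 4)(s + 2)(s + 5), so the eigenvalues are -5, -2, 4.
s=-2: eigenvector (0, 1, 0).
s=-5: eigenvector (1, 0, -1).
s=4: eigenvector (0, 2, 1).
P = [[0, 1, 0], [1, 0, 2], [0, -1, 1]], D = diag(-2, -5, 4), P⁻¹ = [[-2, 1, -2], [1, 0, 0], [1, 0, 1]].
C³ = P·diag(-8, -125, 64)·P⁻¹ = [[-125, 0, 0], [144, -8, 144], [189, 0, 64]].
The requested entry is 144.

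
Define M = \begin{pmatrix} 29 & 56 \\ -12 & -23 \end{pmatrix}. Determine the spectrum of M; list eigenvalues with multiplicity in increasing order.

1, 5

Characteristic polynomial: p(t) = t^2 - 6t + 5 = (t - 5)(t - 1).
Roots (with multiplicity): 1, 5.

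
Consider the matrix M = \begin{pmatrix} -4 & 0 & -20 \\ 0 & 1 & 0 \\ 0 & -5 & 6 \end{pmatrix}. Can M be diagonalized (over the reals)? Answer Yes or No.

Yes

Characteristic polynomial: p(μ) = μ^3 - 3μ^2 - 22μ + 24 = (μ - 6)(μ - 1)(μ + 4).
All 3 eigenvalues are distinct, so M is diagonalizable.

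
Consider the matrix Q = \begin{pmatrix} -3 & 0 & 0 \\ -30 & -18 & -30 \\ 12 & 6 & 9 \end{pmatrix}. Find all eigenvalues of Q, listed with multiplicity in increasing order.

-6, -3, -3

Characteristic polynomial: p(t) = t^3 + 12t^2 + 45t + 54 = (t + 3)^2(t + 6).
Roots (with multiplicity): -6, -3, -3.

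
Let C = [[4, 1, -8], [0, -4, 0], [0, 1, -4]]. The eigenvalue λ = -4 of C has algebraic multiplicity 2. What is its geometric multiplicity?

1

C + 4I = [[8, 1, -8], [0, 0, 0], [0, 1, 0]].
This matrix has rank 2, so its null space has dimension 3 − 2 = 1.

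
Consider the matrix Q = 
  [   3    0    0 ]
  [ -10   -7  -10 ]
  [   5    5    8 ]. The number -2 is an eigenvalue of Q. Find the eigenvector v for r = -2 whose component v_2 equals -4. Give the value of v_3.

2

Q + 2I = [[5, 0, 0], [-10, -5, -10], [5, 5, 10]].
Solving (Q + 2I)v = 0 gives the eigenspace spanned by (0, -4, 2).
With v_2 = -4, v = (0, -4, 2), so v_3 = 2.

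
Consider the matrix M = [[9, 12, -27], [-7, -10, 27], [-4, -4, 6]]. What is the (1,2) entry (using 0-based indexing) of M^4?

3645

Characteristic polynomial: r^3 - 5r^2 - 12r + 36 = (r - 6)(r - 2)(r + 3), so the eigenvalues are -3, 2, 6.
r=-3: eigenvector (1, -1, 0).
r=2: eigenvector (-3, 4, 1).
r=6: eigenvector (-3, 3, 1).
P = [[1, -3, -3], [-1, 4, 3], [0, 1, 1]], D = diag(-3, 2, 6), P⁻¹ = [[1, 0, 3], [1, 1, 0], [-1, -1, 1]].
M⁴ = P·diag(81, 16, 1296)·P⁻¹ = [[3921, 3840, -3645], [-3905, -3824, 3645], [-1280, -1280, 1296]].
The requested entry is 3645.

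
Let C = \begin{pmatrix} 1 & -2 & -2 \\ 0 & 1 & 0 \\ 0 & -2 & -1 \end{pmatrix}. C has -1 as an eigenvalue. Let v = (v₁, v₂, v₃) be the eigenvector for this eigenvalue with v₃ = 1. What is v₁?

1

C + 1I = [[2, -2, -2], [0, 2, 0], [0, -2, 0]].
Solving (C + 1I)v = 0 gives the eigenspace spanned by (1, 0, 1).
With v₃ = 1, v = (1, 0, 1), so v₁ = 1.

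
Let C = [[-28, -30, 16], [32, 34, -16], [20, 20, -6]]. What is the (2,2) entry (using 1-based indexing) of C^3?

Characteristic polynomial: s^3 - 28s + 48 = (s - 4)(s - 2)(s + 6), so the eigenvalues are -6, 2, 4.
s=4: eigenvector (1, 0, 2).
s=2: eigenvector (-1, 1, 0).
s=-6: eigenvector (-2, 2, 1).
P = [[1, -1, -2], [0, 1, 2], [2, 0, 1]], D = diag(4, 2, -6), P⁻¹ = [[1, 1, 0], [4, 5, -2], [-2, -2, 1]].
C³ = P·diag(64, 8, -216)·P⁻¹ = [[-832, -840, 448], [896, 904, -448], [560, 560, -216]].
The requested entry is 904.

904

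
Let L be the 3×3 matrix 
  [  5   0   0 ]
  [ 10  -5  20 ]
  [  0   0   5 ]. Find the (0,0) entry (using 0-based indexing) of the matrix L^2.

Characteristic polynomial: t^3 - 5t^2 - 25t + 125 = (t - 5)^2(t + 5), so the eigenvalues are -5, 5, 5.
t=5: eigenvector (1, 1, 0).
t=-5: eigenvector (0, 1, 0).
t=5: eigenvector (-2, 0, 1).
P = [[1, 0, -2], [1, 1, 0], [0, 0, 1]], D = diag(5, -5, 5), P⁻¹ = [[1, 0, 2], [-1, 1, -2], [0, 0, 1]].
L² = P·diag(25, 25, 25)·P⁻¹ = [[25, 0, 0], [0, 25, 0], [0, 0, 25]].
The requested entry is 25.

25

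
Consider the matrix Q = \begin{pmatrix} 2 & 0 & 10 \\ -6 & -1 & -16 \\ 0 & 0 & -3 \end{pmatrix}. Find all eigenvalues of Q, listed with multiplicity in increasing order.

Characteristic polynomial: p(t) = t^3 + 2t^2 - 5t - 6 = (t - 2)(t + 1)(t + 3).
Roots (with multiplicity): -3, -1, 2.

-3, -1, 2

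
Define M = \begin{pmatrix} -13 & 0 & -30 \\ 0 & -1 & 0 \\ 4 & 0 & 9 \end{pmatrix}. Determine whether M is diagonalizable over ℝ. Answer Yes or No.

Yes

Characteristic polynomial: p(s) = s^3 + 5s^2 + 7s + 3 = (s + 1)^2(s + 3).
s = -1 has algebraic multiplicity 2; rank(M + 1I) = 1, so geometric multiplicity = 2.
Every eigenvalue has geometric = algebraic multiplicity, so M is diagonalizable.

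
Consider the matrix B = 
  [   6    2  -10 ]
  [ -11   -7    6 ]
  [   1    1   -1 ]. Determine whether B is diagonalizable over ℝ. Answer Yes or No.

Characteristic polynomial: p(λ) = λ^3 + 2λ^2 - 15λ - 36 = (λ - 4)(λ + 3)^2.
λ = -3 has algebraic multiplicity 2; rank(B + 3I) = 2, so geometric multiplicity = 1.
Geometric multiplicity < algebraic multiplicity, so B is not diagonalizable.

No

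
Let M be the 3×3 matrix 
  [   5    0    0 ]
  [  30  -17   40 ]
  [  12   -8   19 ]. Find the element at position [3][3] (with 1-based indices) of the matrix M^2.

41

Characteristic polynomial: r^3 - 7r^2 + 7r + 15 = (r - 5)(r - 3)(r + 1), so the eigenvalues are -1, 3, 5.
r=5: eigenvector (1, 5, 2).
r=-1: eigenvector (0, 5, 2).
r=3: eigenvector (0, 2, 1).
P = [[1, 0, 0], [5, 5, 2], [2, 2, 1]], D = diag(5, -1, 3), P⁻¹ = [[1, 0, 0], [-1, 1, -2], [0, -2, 5]].
M² = P·diag(25, 1, 9)·P⁻¹ = [[25, 0, 0], [120, -31, 80], [48, -16, 41]].
The requested entry is 41.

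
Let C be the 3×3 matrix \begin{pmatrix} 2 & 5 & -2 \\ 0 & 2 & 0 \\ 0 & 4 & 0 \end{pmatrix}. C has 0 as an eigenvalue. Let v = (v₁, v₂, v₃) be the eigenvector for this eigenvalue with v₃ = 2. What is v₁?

2

C = [[2, 5, -2], [0, 2, 0], [0, 4, 0]].
Solving (C)v = 0 gives the eigenspace spanned by (2, 0, 2).
With v₃ = 2, v = (2, 0, 2), so v₁ = 2.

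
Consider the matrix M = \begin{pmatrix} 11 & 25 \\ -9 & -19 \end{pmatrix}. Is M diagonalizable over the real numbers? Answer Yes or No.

No

Characteristic polynomial: p(t) = t^2 + 8t + 16 = (t + 4)^2.
t = -4 has algebraic multiplicity 2; rank(M + 4I) = 1, so geometric multiplicity = 1.
Geometric multiplicity < algebraic multiplicity, so M is not diagonalizable.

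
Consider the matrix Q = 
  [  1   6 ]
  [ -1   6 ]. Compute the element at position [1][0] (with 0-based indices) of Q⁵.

Characteristic polynomial: λ^2 - 7λ + 12 = (λ - 4)(λ - 3), so the eigenvalues are 3, 4.
λ=3: eigenvector (3, 1).
λ=4: eigenvector (2, 1).
P = [[3, 2], [1, 1]], D = diag(3, 4), P⁻¹ = [[1, -2], [-1, 3]].
Q⁵ = P·diag(243, 1024)·P⁻¹ = [[-1319, 4686], [-781, 2586]].
The requested entry is -781.

-781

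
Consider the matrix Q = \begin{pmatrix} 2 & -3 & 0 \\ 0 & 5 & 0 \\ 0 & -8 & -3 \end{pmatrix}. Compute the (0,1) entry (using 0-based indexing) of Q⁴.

Characteristic polynomial: s^3 - 4s^2 - 11s + 30 = (s - 5)(s - 2)(s + 3), so the eigenvalues are -3, 2, 5.
s=2: eigenvector (1, 0, 0).
s=5: eigenvector (-1, 1, -1).
s=-3: eigenvector (0, 0, 1).
P = [[1, -1, 0], [0, 1, 0], [0, -1, 1]], D = diag(2, 5, -3), P⁻¹ = [[1, 1, 0], [0, 1, 0], [0, 1, 1]].
Q⁴ = P·diag(16, 625, 81)·P⁻¹ = [[16, -609, 0], [0, 625, 0], [0, -544, 81]].
The requested entry is -609.

-609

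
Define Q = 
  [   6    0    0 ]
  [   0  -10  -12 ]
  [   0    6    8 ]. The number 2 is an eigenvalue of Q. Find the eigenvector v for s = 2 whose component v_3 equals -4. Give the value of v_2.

Q − 2I = [[4, 0, 0], [0, -12, -12], [0, 6, 6]].
Solving (Q − 2I)v = 0 gives the eigenspace spanned by (0, 4, -4).
With v_3 = -4, v = (0, 4, -4), so v_2 = 4.

4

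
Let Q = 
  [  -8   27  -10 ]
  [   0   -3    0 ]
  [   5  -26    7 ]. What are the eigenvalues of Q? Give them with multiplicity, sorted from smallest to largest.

-3, -3, 2

Characteristic polynomial: p(r) = r^3 + 4r^2 - 3r - 18 = (r - 2)(r + 3)^2.
Roots (with multiplicity): -3, -3, 2.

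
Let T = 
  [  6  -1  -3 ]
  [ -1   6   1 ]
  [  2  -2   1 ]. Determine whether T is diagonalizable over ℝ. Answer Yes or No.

Characteristic polynomial: p(μ) = μ^3 - 13μ^2 + 55μ - 75 = (μ - 5)^2(μ - 3).
μ = 5 has algebraic multiplicity 2; rank(T − 5I) = 2, so geometric multiplicity = 1.
Geometric multiplicity < algebraic multiplicity, so T is not diagonalizable.

No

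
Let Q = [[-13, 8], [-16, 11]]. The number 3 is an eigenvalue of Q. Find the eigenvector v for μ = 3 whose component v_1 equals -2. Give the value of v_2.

-4

Q − 3I = [[-16, 8], [-16, 8]].
Solving (Q − 3I)v = 0 gives the eigenspace spanned by (-2, -4).
With v_1 = -2, v = (-2, -4), so v_2 = -4.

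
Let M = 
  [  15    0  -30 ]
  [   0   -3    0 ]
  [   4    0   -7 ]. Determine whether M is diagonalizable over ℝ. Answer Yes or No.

Characteristic polynomial: p(λ) = λ^3 - 5λ^2 - 9λ + 45 = (λ - 5)(λ - 3)(λ + 3).
All 3 eigenvalues are distinct, so M is diagonalizable.

Yes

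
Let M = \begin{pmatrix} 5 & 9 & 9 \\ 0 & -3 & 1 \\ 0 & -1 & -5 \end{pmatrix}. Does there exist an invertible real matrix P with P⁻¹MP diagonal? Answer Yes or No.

Characteristic polynomial: p(λ) = λ^3 + 3λ^2 - 24λ - 80 = (λ - 5)(λ + 4)^2.
λ = -4 has algebraic multiplicity 2; rank(M + 4I) = 2, so geometric multiplicity = 1.
Geometric multiplicity < algebraic multiplicity, so M is not diagonalizable.

No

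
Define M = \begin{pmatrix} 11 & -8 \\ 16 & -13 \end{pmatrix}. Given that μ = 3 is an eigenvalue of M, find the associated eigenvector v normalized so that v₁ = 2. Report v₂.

M − 3I = [[8, -8], [16, -16]].
Solving (M − 3I)v = 0 gives the eigenspace spanned by (2, 2).
With v₁ = 2, v = (2, 2), so v₂ = 2.

2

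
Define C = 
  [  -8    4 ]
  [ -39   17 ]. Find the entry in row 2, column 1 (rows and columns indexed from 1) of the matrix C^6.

Characteristic polynomial: λ^2 - 9λ + 20 = (λ - 5)(λ - 4), so the eigenvalues are 4, 5.
λ=5: eigenvector (4, 13).
λ=4: eigenvector (1, 3).
P = [[4, 1], [13, 3]], D = diag(5, 4), P⁻¹ = [[-3, 1], [13, -4]].
C⁶ = P·diag(15625, 4096)·P⁻¹ = [[-134252, 46116], [-449631, 153973]].
The requested entry is -449631.

-449631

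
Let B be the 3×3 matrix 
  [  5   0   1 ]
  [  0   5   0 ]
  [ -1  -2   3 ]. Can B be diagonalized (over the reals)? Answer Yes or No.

Characteristic polynomial: p(r) = r^3 - 13r^2 + 56r - 80 = (r - 5)(r - 4)^2.
r = 4 has algebraic multiplicity 2; rank(B − 4I) = 2, so geometric multiplicity = 1.
Geometric multiplicity < algebraic multiplicity, so B is not diagonalizable.

No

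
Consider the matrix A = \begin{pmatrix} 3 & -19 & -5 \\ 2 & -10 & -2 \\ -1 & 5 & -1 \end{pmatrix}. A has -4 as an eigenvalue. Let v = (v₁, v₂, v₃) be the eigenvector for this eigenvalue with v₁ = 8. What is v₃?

A + 4I = [[7, -19, -5], [2, -6, -2], [-1, 5, 3]].
Solving (A + 4I)v = 0 gives the eigenspace spanned by (8, 4, -4).
With v₁ = 8, v = (8, 4, -4), so v₃ = -4.

-4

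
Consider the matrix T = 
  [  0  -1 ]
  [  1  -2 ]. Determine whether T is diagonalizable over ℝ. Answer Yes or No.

Characteristic polynomial: p(λ) = λ^2 + 2λ + 1 = (λ + 1)^2.
λ = -1 has algebraic multiplicity 2; rank(T + 1I) = 1, so geometric multiplicity = 1.
Geometric multiplicity < algebraic multiplicity, so T is not diagonalizable.

No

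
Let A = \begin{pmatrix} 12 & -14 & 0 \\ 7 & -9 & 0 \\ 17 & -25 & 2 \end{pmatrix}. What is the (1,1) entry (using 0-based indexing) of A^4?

Characteristic polynomial: λ^3 - 5λ^2 - 4λ + 20 = (λ - 5)(λ - 2)(λ + 2), so the eigenvalues are -2, 2, 5.
λ=5: eigenvector (2, 1, 3).
λ=-2: eigenvector (1, 1, 2).
λ=2: eigenvector (0, 0, 1).
P = [[2, 1, 0], [1, 1, 0], [3, 2, 1]], D = diag(5, -2, 2), P⁻¹ = [[1, -1, 0], [-1, 2, 0], [-1, -1, 1]].
A⁴ = P·diag(625, 16, 16)·P⁻¹ = [[1234, -1218, 0], [609, -593, 0], [1827, -1827, 16]].
The requested entry is -593.

-593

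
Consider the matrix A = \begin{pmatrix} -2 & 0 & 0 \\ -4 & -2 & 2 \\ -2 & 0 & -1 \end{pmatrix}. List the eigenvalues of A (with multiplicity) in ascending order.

Characteristic polynomial: p(r) = r^3 + 5r^2 + 8r + 4 = (r + 1)(r + 2)^2.
Roots (with multiplicity): -2, -2, -1.

-2, -2, -1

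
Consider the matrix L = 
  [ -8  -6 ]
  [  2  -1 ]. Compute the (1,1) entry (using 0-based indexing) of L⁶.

-30491

Characteristic polynomial: λ^2 + 9λ + 20 = (λ + 4)(λ + 5), so the eigenvalues are -5, -4.
λ=-4: eigenvector (-3, 2).
λ=-5: eigenvector (-2, 1).
P = [[-3, -2], [2, 1]], D = diag(-4, -5), P⁻¹ = [[1, 2], [-2, -3]].
L⁶ = P·diag(4096, 15625)·P⁻¹ = [[50212, 69174], [-23058, -30491]].
The requested entry is -30491.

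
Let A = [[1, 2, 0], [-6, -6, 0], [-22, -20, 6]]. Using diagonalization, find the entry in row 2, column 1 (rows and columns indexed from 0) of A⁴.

Characteristic polynomial: s^3 - s^2 - 24s - 36 = (s - 6)(s + 2)(s + 3), so the eigenvalues are -3, -2, 6.
s=-3: eigenvector (-1, 2, 2).
s=-2: eigenvector (-2, 3, 2).
s=6: eigenvector (0, 0, 1).
P = [[-1, -2, 0], [2, 3, 0], [2, 2, 1]], D = diag(-3, -2, 6), P⁻¹ = [[3, 2, 0], [-2, -1, 0], [-2, -2, 1]].
A⁴ = P·diag(81, 16, 1296)·P⁻¹ = [[-179, -130, 0], [390, 276, 0], [-2170, -2300, 1296]].
The requested entry is -2300.

-2300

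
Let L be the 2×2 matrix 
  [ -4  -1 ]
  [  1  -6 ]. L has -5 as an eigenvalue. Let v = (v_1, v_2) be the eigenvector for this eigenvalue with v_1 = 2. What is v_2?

2

L + 5I = [[1, -1], [1, -1]].
Solving (L + 5I)v = 0 gives the eigenspace spanned by (2, 2).
With v_1 = 2, v = (2, 2), so v_2 = 2.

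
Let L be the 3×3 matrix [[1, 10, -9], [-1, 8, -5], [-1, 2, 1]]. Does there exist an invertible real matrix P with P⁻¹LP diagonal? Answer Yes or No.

No

Characteristic polynomial: p(t) = t^3 - 10t^2 + 28t - 24 = (t - 6)(t - 2)^2.
t = 2 has algebraic multiplicity 2; rank(L − 2I) = 2, so geometric multiplicity = 1.
Geometric multiplicity < algebraic multiplicity, so L is not diagonalizable.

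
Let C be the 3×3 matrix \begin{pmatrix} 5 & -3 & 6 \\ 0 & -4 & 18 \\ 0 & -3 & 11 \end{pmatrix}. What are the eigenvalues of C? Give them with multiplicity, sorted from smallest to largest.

Characteristic polynomial: p(s) = s^3 - 12s^2 + 45s - 50 = (s - 5)^2(s - 2).
Roots (with multiplicity): 2, 5, 5.

2, 5, 5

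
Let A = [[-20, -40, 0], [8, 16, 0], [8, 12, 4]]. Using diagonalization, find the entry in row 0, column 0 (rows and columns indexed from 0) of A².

Characteristic polynomial: μ^3 - 16μ = μ(μ - 4)(μ + 4), so the eigenvalues are -4, 0, 4.
μ=-4: eigenvector (5, -2, -2).
μ=0: eigenvector (-2, 1, 1).
μ=4: eigenvector (0, 0, 1).
P = [[5, -2, 0], [-2, 1, 0], [-2, 1, 1]], D = diag(-4, 0, 4), P⁻¹ = [[1, 2, 0], [2, 5, 0], [0, -1, 1]].
A² = P·diag(16, 0, 16)·P⁻¹ = [[80, 160, 0], [-32, -64, 0], [-32, -80, 16]].
The requested entry is 80.

80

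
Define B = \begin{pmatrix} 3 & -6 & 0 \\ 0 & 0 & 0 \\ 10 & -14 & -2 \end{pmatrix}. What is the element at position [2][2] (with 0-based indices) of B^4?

Characteristic polynomial: r^3 - r^2 - 6r = r(r - 3)(r + 2), so the eigenvalues are -2, 0, 3.
r=0: eigenvector (2, 1, 3).
r=3: eigenvector (1, 0, 2).
r=-2: eigenvector (0, 0, 1).
P = [[2, 1, 0], [1, 0, 0], [3, 2, 1]], D = diag(0, 3, -2), P⁻¹ = [[0, 1, 0], [1, -2, 0], [-2, 1, 1]].
B⁴ = P·diag(0, 81, 16)·P⁻¹ = [[81, -162, 0], [0, 0, 0], [130, -308, 16]].
The requested entry is 16.

16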